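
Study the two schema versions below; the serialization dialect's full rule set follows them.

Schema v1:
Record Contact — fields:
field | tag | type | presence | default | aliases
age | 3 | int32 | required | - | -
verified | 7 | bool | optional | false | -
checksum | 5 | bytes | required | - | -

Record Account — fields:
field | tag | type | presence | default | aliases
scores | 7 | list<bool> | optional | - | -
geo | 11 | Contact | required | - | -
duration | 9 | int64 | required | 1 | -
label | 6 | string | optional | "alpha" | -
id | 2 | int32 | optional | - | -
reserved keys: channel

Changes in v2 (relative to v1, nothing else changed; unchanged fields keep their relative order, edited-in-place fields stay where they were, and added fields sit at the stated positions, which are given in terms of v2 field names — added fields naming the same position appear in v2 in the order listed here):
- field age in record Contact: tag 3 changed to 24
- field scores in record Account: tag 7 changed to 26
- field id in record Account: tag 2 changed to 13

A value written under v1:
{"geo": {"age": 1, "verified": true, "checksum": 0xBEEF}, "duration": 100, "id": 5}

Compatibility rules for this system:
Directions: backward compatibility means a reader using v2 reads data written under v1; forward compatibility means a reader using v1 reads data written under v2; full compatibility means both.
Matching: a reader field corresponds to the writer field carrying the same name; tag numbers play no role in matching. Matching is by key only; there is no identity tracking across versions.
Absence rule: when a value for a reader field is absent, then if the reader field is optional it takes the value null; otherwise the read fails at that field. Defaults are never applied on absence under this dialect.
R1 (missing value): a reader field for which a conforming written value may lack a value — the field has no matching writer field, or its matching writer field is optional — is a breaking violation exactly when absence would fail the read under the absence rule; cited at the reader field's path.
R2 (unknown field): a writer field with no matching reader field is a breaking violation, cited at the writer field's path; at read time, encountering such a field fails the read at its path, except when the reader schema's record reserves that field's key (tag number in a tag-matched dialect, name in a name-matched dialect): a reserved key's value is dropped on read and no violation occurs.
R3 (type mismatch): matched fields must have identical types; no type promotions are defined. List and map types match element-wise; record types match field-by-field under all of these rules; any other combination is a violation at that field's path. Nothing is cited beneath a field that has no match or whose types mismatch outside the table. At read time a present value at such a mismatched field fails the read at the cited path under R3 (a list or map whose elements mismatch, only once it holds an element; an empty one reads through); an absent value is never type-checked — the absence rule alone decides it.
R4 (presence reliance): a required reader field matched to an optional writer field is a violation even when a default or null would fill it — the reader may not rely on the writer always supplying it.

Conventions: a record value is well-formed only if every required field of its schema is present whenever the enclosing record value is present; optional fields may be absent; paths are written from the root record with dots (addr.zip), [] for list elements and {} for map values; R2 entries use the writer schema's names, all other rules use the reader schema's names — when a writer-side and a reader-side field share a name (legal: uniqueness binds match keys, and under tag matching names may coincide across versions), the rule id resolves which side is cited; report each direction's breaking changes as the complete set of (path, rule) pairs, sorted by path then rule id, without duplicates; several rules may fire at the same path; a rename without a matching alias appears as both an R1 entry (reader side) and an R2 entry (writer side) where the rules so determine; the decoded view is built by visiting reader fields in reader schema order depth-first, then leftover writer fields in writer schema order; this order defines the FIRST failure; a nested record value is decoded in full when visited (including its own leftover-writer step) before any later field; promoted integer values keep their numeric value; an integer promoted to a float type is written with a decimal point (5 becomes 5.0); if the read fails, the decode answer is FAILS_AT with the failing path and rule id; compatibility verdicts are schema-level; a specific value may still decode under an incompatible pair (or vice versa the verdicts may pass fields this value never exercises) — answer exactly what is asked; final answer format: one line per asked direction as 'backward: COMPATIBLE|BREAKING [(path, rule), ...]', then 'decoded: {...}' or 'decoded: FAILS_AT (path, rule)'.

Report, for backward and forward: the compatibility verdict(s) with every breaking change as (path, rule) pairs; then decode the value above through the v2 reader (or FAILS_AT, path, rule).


each type pair in Account: writer, then reader
backward analysis of Account with v2 as reader and v1 as writer:
  scores <- scores (list<bool> -> list<bool>, writer optional)
  geo <- geo (Contact -> Contact, writer required)
  duration <- duration (int64 -> int64, writer required)
  label <- label (string -> string, writer optional)
  id <- id (int32 -> int32, writer optional)
  geo.age <- geo.age (int32 -> int32, writer required)
  geo.verified <- geo.verified (bool -> bool, writer optional)
  geo.checksum <- geo.checksum (bytes -> bytes, writer required)
  => backward verdict for Account: COMPATIBLE, no violations
forward analysis of Account with v1 as reader and v2 as writer:
  scores <- scores (list<bool> -> list<bool>, writer optional)
  geo <- geo (Contact -> Contact, writer required)
  duration <- duration (int64 -> int64, writer required)
  label <- label (string -> string, writer optional)
  id <- id (int32 -> int32, writer optional)
  geo.age <- geo.age (int32 -> int32, writer required)
  geo.verified <- geo.verified (bool -> bool, writer optional)
  geo.checksum <- geo.checksum (bytes -> bytes, writer required)
  => forward verdict for Account: COMPATIBLE, no violations
decode (reader v2):
  scores := null (absent, optional -> null)
  geo.age := 1
  geo.verified := true
  geo.checksum := 0xBEEF
  duration := 100
  label := null (absent, optional -> null)
  id := 5
  => decoded: {"scores": null, "geo": {"age": 1, "verified": true, "checksum": 0xBEEF}, "duration": 100, "label": null, "id": 5}

backward: COMPATIBLE []; forward: COMPATIBLE []; decoded: {"scores": null, "geo": {"age": 1, "verified": true, "checksum": 0xBEEF}, "duration": 100, "label": null, "id": 5}


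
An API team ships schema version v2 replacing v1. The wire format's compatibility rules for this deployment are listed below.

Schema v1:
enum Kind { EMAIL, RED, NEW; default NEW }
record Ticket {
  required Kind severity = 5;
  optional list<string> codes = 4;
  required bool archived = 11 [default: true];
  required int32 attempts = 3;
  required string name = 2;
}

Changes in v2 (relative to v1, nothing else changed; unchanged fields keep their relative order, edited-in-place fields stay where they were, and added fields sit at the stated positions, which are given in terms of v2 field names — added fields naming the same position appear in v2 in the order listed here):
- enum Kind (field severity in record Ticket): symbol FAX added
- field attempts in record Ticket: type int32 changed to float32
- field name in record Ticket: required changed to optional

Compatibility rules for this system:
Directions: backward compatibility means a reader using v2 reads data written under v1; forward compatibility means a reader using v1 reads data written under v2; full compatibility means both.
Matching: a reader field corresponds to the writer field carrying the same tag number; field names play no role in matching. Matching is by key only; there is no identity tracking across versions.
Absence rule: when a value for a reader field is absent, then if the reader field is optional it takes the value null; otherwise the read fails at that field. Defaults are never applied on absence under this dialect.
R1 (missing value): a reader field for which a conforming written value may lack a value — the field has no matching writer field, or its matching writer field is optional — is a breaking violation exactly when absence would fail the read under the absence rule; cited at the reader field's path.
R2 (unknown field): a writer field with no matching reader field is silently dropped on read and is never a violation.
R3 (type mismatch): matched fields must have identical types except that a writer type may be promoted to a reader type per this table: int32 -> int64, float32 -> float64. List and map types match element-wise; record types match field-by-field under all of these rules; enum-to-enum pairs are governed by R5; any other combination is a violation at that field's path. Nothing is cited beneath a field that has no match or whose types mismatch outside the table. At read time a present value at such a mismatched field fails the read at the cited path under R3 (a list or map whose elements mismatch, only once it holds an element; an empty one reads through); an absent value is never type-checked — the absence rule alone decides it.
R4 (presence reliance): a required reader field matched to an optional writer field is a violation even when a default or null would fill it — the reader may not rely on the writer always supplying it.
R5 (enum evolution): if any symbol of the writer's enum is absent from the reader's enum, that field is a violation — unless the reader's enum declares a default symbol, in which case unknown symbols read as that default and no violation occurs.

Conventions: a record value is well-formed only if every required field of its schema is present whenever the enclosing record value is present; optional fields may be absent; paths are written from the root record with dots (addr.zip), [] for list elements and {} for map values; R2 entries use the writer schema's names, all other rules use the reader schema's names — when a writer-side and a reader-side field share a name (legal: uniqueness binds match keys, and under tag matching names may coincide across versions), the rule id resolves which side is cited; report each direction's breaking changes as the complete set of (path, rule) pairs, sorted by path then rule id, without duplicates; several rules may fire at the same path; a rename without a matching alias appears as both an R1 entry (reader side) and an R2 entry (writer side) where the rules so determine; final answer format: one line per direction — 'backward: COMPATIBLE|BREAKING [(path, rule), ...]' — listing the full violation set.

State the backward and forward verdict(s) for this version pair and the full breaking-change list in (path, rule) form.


arrows below run writer -> reader for Ticket
checking backward for Ticket: reader v2 against writer v1:
  severity: Kind -> Kind, writer required; from severity
  codes: list<string> -> list<string>, writer optional; from codes
  archived: bool -> bool, writer required; from archived
  attempts: int32 -> float32, writer required; from attempts
  name: string -> string, writer required; from name
  breaking: (attempts, R3)
  backward on Ticket therefore BREAKING (1)
checking forward for Ticket: reader v1 against writer v2:
  severity: Kind -> Kind, writer required; from severity
  codes: list<string> -> list<string>, writer optional; from codes
  archived: bool -> bool, writer required; from archived
  attempts: float32 -> int32, writer required; from attempts
  name: string -> string, writer optional; from name
  breaking: (attempts, R3)
  breaking: (name, R1)
  breaking: (name, R4)
  forward on Ticket therefore BREAKING (3)

backward: BREAKING [(attempts, R3)]; forward: BREAKING [(attempts, R3), (name, R1), (name, R4)]


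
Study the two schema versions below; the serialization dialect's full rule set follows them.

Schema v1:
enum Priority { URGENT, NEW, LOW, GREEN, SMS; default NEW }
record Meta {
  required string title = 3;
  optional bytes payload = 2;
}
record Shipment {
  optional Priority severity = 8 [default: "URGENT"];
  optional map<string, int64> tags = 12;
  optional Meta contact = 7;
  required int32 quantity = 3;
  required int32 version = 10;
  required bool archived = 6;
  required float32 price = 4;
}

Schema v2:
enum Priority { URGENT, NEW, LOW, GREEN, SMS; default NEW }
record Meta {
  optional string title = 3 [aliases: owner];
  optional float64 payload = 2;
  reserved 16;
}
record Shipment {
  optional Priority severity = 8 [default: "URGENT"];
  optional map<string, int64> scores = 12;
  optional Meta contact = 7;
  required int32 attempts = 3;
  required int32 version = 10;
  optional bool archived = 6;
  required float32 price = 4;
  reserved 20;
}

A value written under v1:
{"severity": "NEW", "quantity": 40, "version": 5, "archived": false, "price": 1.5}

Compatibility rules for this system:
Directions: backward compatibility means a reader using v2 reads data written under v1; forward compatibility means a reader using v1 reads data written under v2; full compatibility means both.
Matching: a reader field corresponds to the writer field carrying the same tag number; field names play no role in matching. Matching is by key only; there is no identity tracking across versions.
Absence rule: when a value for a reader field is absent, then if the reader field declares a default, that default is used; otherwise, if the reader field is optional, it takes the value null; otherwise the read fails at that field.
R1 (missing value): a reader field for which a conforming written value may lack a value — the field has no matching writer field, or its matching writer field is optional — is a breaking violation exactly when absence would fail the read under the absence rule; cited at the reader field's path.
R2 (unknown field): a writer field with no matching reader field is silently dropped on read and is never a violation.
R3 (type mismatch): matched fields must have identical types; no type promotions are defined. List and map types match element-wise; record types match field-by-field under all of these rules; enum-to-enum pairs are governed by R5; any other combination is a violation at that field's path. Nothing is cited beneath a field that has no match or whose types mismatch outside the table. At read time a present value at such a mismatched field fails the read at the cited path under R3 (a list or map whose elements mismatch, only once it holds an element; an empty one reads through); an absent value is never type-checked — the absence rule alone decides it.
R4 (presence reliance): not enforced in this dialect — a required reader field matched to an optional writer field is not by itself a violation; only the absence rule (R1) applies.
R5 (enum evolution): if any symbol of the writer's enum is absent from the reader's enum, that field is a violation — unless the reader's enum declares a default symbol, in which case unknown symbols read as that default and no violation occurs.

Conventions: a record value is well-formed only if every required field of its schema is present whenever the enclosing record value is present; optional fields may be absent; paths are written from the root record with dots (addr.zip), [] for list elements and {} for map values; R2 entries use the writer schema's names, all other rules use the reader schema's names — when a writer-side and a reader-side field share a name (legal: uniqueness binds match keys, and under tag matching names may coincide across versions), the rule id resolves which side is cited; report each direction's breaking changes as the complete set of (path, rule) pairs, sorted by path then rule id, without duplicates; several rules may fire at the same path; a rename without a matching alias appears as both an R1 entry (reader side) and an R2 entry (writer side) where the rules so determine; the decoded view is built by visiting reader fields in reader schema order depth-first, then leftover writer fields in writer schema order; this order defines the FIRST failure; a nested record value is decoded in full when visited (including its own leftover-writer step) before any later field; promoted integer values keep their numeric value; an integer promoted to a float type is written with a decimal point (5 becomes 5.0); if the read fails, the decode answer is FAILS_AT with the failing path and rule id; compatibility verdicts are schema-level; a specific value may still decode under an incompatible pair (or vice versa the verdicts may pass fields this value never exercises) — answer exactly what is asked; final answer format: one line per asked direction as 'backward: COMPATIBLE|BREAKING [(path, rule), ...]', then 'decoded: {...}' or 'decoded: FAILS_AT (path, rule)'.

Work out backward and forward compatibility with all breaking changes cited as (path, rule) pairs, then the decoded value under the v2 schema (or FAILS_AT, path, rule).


backward: BREAKING [(contact.payload, R3)]; forward: BREAKING [(archived, R1), (contact.payload, R3), (contact.title, R1)]; decoded: {"severity": "NEW", "scores": null, "contact": null, "attempts": 40, "version": 5, "archived": false, "price": 1.5}

each type pair in Shipment: writer, then reader
backward analysis of Shipment with v2 as reader and v1 as writer:
  severity: paired with writer severity (Priority -> Priority; writer optional)
  scores: paired with writer tags (map<string, int64> -> map<string, int64>; writer optional)
  contact: paired with writer contact (Meta -> Meta; writer optional)
  attempts: paired with writer quantity (int32 -> int32; writer required)
  version: paired with writer version (int32 -> int32; writer required)
  archived: paired with writer archived (bool -> bool; writer required)
  price: paired with writer price (float32 -> float32; writer required)
  contact.title: paired with writer contact.title (string -> string; writer required)
  contact.payload: paired with writer contact.payload (bytes -> float64; writer optional)
  violation R3 at contact.payload
  backward on Shipment therefore BREAKING (1)
forward analysis of Shipment with v1 as reader and v2 as writer:
  severity: paired with writer severity (Priority -> Priority; writer optional)
  tags: paired with writer scores (map<string, int64> -> map<string, int64>; writer optional)
  contact: paired with writer contact (Meta -> Meta; writer optional)
  quantity: paired with writer attempts (int32 -> int32; writer required)
  version: paired with writer version (int32 -> int32; writer required)
  archived: paired with writer archived (bool -> bool; writer optional)
  price: paired with writer price (float32 -> float32; writer required)
  contact.title: paired with writer contact.title (string -> string; writer optional)
  contact.payload: paired with writer contact.payload (float64 -> bytes; writer optional)
  violation R1 at archived
  violation R3 at contact.payload
  violation R1 at contact.title
  forward on Shipment therefore BREAKING (3)
decode walk for Shipment under reader schema v2:
  severity := "NEW"
  scores := null (not supplied -> null)
  contact := null (not supplied -> null)
  attempts := 40 (from writer quantity)
  version := 5
  archived := false
  price := 1.5
  => decoded: {"severity": "NEW", "scores": null, "contact": null, "attempts": 40, "version": 5, "archived": false, "price": 1.5}


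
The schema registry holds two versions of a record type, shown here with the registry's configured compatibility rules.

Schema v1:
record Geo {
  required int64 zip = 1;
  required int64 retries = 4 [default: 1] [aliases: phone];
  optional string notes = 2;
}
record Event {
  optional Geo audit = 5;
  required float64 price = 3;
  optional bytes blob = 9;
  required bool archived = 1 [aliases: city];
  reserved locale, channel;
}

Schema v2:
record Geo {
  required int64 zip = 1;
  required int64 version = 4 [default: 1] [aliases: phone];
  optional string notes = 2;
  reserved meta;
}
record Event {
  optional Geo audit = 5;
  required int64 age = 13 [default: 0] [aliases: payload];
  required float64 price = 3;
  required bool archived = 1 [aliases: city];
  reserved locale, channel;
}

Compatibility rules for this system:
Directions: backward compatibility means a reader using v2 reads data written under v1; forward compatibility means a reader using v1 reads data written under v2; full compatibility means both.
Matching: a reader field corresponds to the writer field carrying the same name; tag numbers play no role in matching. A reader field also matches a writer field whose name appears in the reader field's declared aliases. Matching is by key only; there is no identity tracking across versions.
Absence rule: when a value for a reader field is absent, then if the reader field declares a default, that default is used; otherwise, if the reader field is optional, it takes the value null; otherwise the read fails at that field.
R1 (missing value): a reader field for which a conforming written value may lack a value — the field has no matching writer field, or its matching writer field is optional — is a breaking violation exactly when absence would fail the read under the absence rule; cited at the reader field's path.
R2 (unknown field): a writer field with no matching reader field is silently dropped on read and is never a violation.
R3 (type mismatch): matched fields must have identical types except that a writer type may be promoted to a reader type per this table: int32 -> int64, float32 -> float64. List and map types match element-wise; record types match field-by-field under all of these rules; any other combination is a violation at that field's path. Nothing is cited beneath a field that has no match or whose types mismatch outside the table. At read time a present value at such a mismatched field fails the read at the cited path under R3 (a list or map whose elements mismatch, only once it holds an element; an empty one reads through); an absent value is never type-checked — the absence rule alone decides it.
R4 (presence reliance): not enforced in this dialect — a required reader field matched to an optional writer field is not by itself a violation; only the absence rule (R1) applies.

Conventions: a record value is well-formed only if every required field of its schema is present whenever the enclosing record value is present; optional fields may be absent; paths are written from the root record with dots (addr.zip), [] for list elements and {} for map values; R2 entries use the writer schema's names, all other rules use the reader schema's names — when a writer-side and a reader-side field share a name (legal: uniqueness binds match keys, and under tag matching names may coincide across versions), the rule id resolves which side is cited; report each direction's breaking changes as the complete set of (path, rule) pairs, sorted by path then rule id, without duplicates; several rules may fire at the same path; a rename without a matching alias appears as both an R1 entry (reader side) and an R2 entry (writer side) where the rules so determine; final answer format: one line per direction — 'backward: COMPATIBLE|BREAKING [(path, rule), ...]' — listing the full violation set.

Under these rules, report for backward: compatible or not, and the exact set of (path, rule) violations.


arrows below run writer -> reader for Event
checking backward for Event: reader v2 against writer v1:
  audit <- audit (Geo -> Geo, writer optional)
  age: no writer-side match
  price <- price (float64 -> float64, writer required)
  archived <- archived (bool -> bool, writer required)
  blob (writer side), unknown to reader
  audit.zip <- audit.zip (int64 -> int64, writer required)
  audit.version: no writer-side match
  audit.notes <- audit.notes (string -> string, writer optional)
  audit.retries (writer side), unknown to reader
  => backward: COMPATIBLE
ruling out the remaining Event differences:
  added field age to record Event: required int64, tag 13, default 0 (in v2 it sits immediately before price) -> no rule fires on it in Event's dialect; the asked verdict holds
  removed field blob from record Event -> no rule fires on it in Event's dialect; the asked verdict holds
  renamed field retries to version in record Geo -> no rule fires on it in Event's dialect; the asked verdict holds

backward: COMPATIBLE []


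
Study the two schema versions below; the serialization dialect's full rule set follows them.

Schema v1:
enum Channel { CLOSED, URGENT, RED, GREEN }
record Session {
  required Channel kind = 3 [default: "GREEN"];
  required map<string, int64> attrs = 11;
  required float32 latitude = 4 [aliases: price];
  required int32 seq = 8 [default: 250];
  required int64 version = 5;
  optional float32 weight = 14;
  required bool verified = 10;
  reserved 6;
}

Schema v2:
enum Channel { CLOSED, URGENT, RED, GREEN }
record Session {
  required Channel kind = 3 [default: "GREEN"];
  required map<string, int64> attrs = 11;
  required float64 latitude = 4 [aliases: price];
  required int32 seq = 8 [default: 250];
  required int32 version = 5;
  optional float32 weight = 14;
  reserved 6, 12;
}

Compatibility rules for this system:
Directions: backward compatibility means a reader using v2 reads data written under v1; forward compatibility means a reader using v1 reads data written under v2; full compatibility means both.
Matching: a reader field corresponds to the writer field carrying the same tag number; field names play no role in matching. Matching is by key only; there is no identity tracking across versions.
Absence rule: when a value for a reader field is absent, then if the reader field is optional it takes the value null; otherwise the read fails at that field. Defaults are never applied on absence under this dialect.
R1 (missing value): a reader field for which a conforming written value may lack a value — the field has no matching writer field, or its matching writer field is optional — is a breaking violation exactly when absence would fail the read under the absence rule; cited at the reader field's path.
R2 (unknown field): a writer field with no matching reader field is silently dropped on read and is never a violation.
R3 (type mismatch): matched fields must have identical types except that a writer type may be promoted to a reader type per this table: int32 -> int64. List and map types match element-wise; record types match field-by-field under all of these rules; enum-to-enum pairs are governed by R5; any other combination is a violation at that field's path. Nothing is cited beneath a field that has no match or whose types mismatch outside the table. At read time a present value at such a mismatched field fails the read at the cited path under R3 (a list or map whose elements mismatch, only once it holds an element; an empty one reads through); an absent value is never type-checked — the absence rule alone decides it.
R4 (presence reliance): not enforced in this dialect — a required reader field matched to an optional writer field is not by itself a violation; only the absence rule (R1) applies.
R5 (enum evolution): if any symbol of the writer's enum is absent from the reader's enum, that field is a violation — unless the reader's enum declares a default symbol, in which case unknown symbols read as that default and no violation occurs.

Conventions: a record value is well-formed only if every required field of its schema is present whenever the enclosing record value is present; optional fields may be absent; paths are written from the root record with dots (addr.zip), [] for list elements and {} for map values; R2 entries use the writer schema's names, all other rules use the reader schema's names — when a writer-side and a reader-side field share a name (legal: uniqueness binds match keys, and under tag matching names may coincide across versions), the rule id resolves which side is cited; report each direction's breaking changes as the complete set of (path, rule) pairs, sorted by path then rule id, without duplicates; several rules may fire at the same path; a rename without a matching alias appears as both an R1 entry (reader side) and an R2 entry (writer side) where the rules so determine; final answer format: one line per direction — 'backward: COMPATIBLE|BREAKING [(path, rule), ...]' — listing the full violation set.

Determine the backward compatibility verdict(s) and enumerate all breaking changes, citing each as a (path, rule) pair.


in Session below, arrows point writer -> reader
backward analysis of Session with v2 as reader and v1 as writer:
  kind <- kind (Channel -> Channel, writer required)
  attrs <- attrs (map<string, int64> -> map<string, int64>, writer required)
  latitude <- latitude (float32 -> float64, writer required)
  seq <- seq (int32 -> int32, writer required)
  version <- version (int64 -> int32, writer required)
  weight <- weight (float32 -> float32, writer optional)
  writer verified: unknown to reader
  breaking: (latitude, R3)
  breaking: (version, R3)
  => 2 violation(s): backward is BREAKING for Session
the rest of the Session diff is inert for this question:
  removed field verified from record Session -> fires only in the forward direction of Session, which is not asked here

backward: BREAKING [(latitude, R3), (version, R3)]


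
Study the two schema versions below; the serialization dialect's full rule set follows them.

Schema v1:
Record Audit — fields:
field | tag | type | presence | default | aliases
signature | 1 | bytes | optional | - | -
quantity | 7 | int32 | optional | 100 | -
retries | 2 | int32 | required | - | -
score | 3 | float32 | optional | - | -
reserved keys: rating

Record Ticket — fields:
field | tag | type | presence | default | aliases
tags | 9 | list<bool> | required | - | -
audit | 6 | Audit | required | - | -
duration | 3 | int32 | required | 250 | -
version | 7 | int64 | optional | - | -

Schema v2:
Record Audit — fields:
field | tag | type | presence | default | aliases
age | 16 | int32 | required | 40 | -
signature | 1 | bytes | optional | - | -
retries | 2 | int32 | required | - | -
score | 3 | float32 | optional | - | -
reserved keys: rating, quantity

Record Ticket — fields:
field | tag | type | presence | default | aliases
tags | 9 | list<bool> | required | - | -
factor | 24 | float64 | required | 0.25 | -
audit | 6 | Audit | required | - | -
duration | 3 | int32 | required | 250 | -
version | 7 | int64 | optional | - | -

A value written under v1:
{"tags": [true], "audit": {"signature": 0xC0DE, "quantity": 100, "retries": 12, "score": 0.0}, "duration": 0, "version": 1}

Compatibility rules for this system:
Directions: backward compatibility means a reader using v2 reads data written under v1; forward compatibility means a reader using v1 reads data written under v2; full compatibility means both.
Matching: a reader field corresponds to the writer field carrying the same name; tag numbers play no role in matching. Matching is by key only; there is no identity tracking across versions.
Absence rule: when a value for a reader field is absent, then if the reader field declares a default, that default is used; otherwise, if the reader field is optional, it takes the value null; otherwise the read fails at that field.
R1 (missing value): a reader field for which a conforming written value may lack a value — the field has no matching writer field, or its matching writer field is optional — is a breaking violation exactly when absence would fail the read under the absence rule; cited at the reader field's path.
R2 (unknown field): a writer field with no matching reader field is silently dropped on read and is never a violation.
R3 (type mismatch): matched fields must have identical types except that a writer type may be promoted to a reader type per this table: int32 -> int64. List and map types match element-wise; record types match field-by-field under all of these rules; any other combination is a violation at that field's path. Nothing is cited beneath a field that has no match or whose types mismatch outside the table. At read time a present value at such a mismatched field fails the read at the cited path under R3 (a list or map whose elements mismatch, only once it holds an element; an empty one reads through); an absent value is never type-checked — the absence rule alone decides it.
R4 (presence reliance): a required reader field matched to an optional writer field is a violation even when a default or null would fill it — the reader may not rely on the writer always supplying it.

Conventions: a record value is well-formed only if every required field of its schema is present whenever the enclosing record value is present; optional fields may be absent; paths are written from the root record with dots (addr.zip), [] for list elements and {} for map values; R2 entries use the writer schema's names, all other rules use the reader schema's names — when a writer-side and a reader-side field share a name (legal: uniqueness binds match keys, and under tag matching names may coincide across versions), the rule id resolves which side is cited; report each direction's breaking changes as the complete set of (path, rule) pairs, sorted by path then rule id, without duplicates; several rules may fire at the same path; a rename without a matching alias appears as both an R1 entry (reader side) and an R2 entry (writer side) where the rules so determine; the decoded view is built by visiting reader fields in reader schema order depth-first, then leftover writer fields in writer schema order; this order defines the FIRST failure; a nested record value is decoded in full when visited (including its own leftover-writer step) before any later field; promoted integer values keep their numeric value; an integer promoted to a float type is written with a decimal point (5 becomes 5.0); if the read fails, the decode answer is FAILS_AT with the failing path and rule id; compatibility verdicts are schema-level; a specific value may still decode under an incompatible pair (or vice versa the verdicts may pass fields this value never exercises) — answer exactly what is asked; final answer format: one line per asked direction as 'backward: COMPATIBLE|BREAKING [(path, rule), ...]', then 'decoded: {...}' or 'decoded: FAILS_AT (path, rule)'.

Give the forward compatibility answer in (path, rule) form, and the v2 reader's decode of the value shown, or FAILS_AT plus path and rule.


forward: COMPATIBLE []; decoded: {"tags": [true], "factor": 0.25, "audit": {"age": 40, "signature": 0xC0DE, "retries": 12, "score": 0.0}, "duration": 0, "version": 1}

arrows below run writer -> reader for Ticket
forward on Ticket — v1 reading data written by v2:
  tags <- tags (list<bool> -> list<bool>, writer required)
  audit <- audit (Audit -> Audit, writer required)
  duration <- duration (int32 -> int32, writer required)
  version <- version (int64 -> int64, writer optional)
  writer field factor has no reader counterpart
  audit.signature <- audit.signature (bytes -> bytes, writer optional)
  audit.quantity: no writer match
  audit.retries <- audit.retries (int32 -> int32, writer required)
  audit.score <- audit.score (float32 -> float32, writer optional)
  writer field audit.age has no reader counterpart
  nothing fires on Ticket: forward is COMPATIBLE
decode (reader v2):
  tags := [true]
  factor := 0.25 (no value, default fills)
  audit.age := 40 (no value, default fills)
  audit.signature := 0xC0DE
  audit.retries := 12
  audit.score := 0.0
  writer audit.quantity: unmatched, discarded
  duration := 0
  version := 1
  => decoded: {"tags": [true], "factor": 0.25, "audit": {"age": 40, "signature": 0xC0DE, "retries": 12, "score": 0.0}, "duration": 0, "version": 1}


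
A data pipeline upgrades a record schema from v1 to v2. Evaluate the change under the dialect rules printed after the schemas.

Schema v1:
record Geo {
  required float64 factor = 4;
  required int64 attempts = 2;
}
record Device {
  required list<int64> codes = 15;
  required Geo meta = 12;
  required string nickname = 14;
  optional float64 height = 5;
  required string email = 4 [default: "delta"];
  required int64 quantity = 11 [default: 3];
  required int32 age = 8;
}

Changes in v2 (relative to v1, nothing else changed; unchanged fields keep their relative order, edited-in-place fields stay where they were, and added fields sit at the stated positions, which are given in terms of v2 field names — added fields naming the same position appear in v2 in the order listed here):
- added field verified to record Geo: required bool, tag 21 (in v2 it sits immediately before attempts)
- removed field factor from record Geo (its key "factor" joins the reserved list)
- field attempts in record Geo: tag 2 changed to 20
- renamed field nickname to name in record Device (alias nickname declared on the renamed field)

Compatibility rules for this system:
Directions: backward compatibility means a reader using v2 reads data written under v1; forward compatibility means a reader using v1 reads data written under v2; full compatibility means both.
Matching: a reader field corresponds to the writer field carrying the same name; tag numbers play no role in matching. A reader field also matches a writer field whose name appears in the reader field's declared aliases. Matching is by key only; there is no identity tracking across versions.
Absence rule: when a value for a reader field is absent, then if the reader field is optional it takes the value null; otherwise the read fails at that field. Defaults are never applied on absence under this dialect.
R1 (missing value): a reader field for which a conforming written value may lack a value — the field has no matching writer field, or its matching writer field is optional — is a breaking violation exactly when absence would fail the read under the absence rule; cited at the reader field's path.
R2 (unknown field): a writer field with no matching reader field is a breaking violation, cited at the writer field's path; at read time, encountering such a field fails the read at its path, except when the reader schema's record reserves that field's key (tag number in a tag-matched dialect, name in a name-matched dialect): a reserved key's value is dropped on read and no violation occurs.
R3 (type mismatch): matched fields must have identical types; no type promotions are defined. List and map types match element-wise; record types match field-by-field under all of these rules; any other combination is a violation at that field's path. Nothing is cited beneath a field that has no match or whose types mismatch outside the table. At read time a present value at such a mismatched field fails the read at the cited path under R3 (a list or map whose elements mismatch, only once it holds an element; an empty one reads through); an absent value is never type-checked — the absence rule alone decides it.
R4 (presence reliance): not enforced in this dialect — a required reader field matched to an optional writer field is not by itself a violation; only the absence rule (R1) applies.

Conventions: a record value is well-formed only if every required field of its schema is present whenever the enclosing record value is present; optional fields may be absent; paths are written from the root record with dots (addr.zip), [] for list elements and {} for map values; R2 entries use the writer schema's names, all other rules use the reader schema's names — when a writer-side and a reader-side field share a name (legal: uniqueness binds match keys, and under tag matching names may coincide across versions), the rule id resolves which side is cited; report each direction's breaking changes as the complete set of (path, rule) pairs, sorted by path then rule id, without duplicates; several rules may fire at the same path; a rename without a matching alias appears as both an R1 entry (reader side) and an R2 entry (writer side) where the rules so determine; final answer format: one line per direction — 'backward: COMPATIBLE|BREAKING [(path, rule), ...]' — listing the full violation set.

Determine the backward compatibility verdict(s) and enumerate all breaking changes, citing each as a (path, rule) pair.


the writer's type comes first in each Device pair
checking backward for Device: reader v2 against writer v1:
  codes: paired with writer codes (list<int64> -> list<int64>; writer required)
  meta: paired with writer meta (Geo -> Geo; writer required)
  name: paired with writer nickname (string -> string; writer required)
  height: paired with writer height (float64 -> float64; writer optional)
  email: paired with writer email (string -> string; writer required)
  quantity: paired with writer quantity (int64 -> int64; writer required)
  age: paired with writer age (int32 -> int32; writer required)
  no writer field matches reader meta.verified
  meta.attempts: paired with writer meta.attempts (int64 -> int64; writer required)
  writer meta.factor: unknown to reader
  rule R1 violated at meta.verified
  => 1 violation(s): backward is BREAKING for Device
checking off the Device differences that do not matter here:
  removed field factor from record Geo (its key "factor" joins the reserved list) -> fires only in the forward direction of Device, which is not asked here
  field attempts in record Geo: tag 2 changed to 20 -> no rule fires on it in Device's dialect; the asked verdict holds
  renamed field nickname to name in record Device (alias nickname declared on the renamed field) -> fires only in the forward direction of Device, which is not asked here

backward: BREAKING [(meta.verified, R1)]
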